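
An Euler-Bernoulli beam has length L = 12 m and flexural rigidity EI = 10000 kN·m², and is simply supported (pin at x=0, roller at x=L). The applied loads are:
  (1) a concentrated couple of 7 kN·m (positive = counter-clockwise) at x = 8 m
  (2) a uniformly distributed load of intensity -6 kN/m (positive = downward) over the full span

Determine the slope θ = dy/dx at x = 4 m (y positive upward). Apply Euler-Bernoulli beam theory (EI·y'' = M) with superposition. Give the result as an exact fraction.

θ(4) = 61/3000 rad

Load 1 — applied couple M₀=7 kN·m at a=8 m (b=L-a=4):
  θ_1 = (M₀x²/(2L)+C₁)/EI  [x≤a] with C₁=M₀(3b²-L²)/(6L)=-28/3 = (7·4²/(2·12)+(-28/3))/10000 = -7/15000 rad
Load 2 — uniform load w=-6 kN/m over full span:
  θ_2 = -w(L³-6Lx²+4x³)/(24EI) = -(-6)·(12³-6·12·4²+4·4³)/(24·10000) = 13/625 rad
Superposition: θ = Σ θ_i = 61/3000 rad ≈ 0.020333 rad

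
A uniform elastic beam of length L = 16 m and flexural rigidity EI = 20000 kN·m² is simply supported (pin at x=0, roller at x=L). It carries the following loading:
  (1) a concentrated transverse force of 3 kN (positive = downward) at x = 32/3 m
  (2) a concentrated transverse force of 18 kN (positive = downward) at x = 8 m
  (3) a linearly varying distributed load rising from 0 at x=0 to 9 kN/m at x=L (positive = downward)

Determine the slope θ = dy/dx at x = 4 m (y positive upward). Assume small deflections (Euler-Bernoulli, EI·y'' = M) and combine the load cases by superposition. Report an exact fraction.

θ(4) = -52429/1350000 rad

Load 1 — point force P=3 kN at a=32/3 m (b=L-a=16/3):
  θ_1 = -Pb(L²-b²-3x²)/(6LEI)  [x≤a] = -3·(16/3)·(16²-(16/3)²-3·4²)/(6·16·20000) = -101/67500 rad
Load 2 — point force P=18 kN at a=8 m (b=L-a=8):
  θ_2 = -Pb(L²-b²-3x²)/(6LEI)  [x≤a] = -18·8·(16²-8²-3·4²)/(6·16·20000) = -27/2500 rad
Load 3 — triangular load w₀=9 kN/m (0→w₀ over full span):
  θ_3 = -w₀(7L⁴-30L²x²+15x⁴)/(360LEI) = -9·(7·16⁴-30·16²·4²+15·4⁴)/(360·16·20000) = -1327/50000 rad
Superposition: θ = Σ θ_i = -52429/1350000 rad ≈ -0.038836 rad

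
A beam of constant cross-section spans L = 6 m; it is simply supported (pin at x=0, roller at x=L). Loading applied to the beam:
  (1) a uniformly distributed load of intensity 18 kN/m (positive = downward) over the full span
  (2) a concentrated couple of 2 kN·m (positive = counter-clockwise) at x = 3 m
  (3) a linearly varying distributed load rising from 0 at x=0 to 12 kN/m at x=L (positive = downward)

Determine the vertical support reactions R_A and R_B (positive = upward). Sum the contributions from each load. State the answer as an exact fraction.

Load 1 — uniform load w=18 kN/m over full span:
  R_A = wL/2 = 18·6/2 = 54 kN
  R_B = wL/2 = 18·6/2 = 54 kN
Load 2 — applied couple M₀=2 kN·m at a=3 m (b=L-a=3):
  R_A = M₀/L = 2/6 = 1/3 kN
  R_B = -M₀/L = -2/6 = -1/3 kN
Load 3 — triangular load w₀=12 kN/m (0→w₀ over full span):
  R_A = w₀L/6 = 12·6/6 = 12 kN
  R_B = w₀L/3 = 12·6/3 = 24 kN
Superposition: R_A = 199/3 kN, R_B = 233/3 kN

R_A = 199/3 kN, R_B = 233/3 kN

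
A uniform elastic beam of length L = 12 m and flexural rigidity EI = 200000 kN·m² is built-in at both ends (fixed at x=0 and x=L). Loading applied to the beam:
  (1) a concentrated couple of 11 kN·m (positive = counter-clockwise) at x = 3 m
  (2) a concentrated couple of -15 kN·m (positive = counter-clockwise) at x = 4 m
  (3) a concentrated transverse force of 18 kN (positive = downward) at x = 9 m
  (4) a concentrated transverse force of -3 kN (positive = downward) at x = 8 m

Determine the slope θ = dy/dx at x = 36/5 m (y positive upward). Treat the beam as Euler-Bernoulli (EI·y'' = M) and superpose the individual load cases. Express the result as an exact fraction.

Load 1 — applied couple M₀=11 kN·m at a=3 m (b=L-a=9):
  θ_1 = (R_Ax²/2 - M_Ax - M₀(x-a))/EI  [x>a] with R_A=33/32, M_A=-33/16 = ((33/32)·(36/5)²/2 - (-33/16)·(36/5) - 11·((36/5)-3))/200000 = -231/10000000 rad
Load 2 — applied couple M₀=-15 kN·m at a=4 m (b=L-a=8):
  θ_2 = (R_Ax²/2 - M_Ax - M₀(x-a))/EI  [x>a] with R_A=-5/3, M_A=0 = ((-5/3)·(36/5)²/2 - 0·(36/5) - (-15)·((36/5)-4))/200000 = 3/125000 rad
Load 3 — point force P=18 kN at a=9 m (b=L-a=3):
  θ_3 = -Pb²x(2aL-(3a+b)x)/(2L³EI)  [x≤a] = -18·3²·(36/5)·(2·9·12-(3·9+3)·(36/5))/(2·12³·200000) = 0 rad
Load 4 — point force P=-3 kN at a=8 m (b=L-a=4):
  θ_4 = -Pb²x(2aL-(3a+b)x)/(2L³EI)  [x≤a] = -(-3)·4²·(36/5)·(2·8·12-(3·8+4)·(36/5))/(2·12³·200000) = -3/625000 rad
Superposition: θ = Σ θ_i = -39/10000000 rad ≈ -0.000004 rad

θ(36/5) = -39/10000000 rad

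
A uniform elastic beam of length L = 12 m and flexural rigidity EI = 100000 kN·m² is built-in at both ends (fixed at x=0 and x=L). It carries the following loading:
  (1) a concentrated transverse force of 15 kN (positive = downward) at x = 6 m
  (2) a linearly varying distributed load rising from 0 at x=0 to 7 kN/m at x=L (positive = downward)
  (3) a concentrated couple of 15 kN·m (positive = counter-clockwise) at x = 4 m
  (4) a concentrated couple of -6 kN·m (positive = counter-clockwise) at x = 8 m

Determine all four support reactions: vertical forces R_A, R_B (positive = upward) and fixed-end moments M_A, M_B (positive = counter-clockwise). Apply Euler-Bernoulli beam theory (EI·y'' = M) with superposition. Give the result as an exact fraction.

Load 1 — point force P=15 kN at a=6 m (b=L-a=6):
  R_A = Pb²(3a+b)/L³ = 15·6²·(3·6+6)/12³ = 15/2 kN
  M_A = Pab²/L² = 15·6·6²/12² = 45/2 kN·m
  R_B = Pa²(a+3b)/L³ = 15·6²·(6+3·6)/12³ = 15/2 kN
  M_B = -Pa²b/L² = -15·6²·6/12² = -45/2 kN·m
Load 2 — triangular load w₀=7 kN/m (0→w₀ over full span):
  R_A = 3w₀L/20 = 3·7·12/20 = 63/5 kN
  M_A = w₀L²/30 = 7·12²/30 = 168/5 kN·m
  R_B = 7w₀L/20 = 7·7·12/20 = 147/5 kN
  M_B = -w₀L²/20 = -7·12²/20 = -252/5 kN·m
Load 3 — applied couple M₀=15 kN·m at a=4 m (b=L-a=8):
  R_A = 6M₀ab/L³ = 6·15·4·8/12³ = 5/3 kN
  M_A = M₀b(2a-b)/L² = 15·8·(2·4-8)/12² = 0 kN·m
  R_B = -6M₀ab/L³ = -6·15·4·8/12³ = -5/3 kN
  M_B = M₀a(2b-a)/L² = 15·4·(2·8-4)/12² = 5 kN·m
Load 4 — applied couple M₀=-6 kN·m at a=8 m (b=L-a=4):
  R_A = 6M₀ab/L³ = 6·(-6)·8·4/12³ = -2/3 kN
  M_A = M₀b(2a-b)/L² = (-6)·4·(2·8-4)/12² = -2 kN·m
  R_B = -6M₀ab/L³ = -6·(-6)·8·4/12³ = 2/3 kN
  M_B = M₀a(2b-a)/L² = (-6)·8·(2·4-8)/12² = 0 kN·m
Superposition: R_A = 211/10 kN, M_A = 541/10 kN·m, R_B = 359/10 kN, M_B = -679/10 kN·m

R_A = 211/10 kN, M_A = 541/10 kN·m, R_B = 359/10 kN, M_B = -679/10 kN·m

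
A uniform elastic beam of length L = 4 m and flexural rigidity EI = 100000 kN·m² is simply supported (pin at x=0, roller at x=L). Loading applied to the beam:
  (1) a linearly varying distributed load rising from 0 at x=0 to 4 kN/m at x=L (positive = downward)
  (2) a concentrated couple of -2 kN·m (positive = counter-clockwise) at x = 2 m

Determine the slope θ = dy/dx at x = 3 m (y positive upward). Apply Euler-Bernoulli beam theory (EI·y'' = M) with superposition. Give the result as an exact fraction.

Load 1 — triangular load w₀=4 kN/m (0→w₀ over full span):
  θ_1 = -w₀(7L⁴-30L²x²+15x⁴)/(360LEI) = -4·(7·4⁴-30·4²·3²+15·3⁴)/(360·4·100000) = 1313/36000000 rad
Load 2 — applied couple M₀=-2 kN·m at a=2 m (b=L-a=2):
  θ_2 = (M₀x²/(2L)-M₀(x-a)+C₁)/EI  [x>a] with C₁=M₀(3b²-L²)/(6L)=1/3 = ((-2)·3²/(2·4)-(-2)·(3-2)+(1/3))/100000 = 1/1200000 rad
Superposition: θ = Σ θ_i = 1343/36000000 rad ≈ 0.000037 rad

θ(3) = 1343/36000000 rad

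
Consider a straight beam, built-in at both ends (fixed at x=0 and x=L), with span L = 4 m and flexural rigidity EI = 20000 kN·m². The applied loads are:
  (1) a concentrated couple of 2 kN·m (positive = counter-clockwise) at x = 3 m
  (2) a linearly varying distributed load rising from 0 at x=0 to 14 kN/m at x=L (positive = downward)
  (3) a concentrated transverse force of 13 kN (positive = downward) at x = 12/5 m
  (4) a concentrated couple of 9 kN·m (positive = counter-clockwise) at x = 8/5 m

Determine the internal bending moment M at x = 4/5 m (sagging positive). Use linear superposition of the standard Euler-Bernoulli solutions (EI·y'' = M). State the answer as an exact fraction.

M(4/5) = -15593/15000 kN·m

Load 1 — applied couple M₀=2 kN·m at a=3 m (b=L-a=1):
  M_1 = R_Ax - M_A  [x≤a] with R_A=9/16, M_A=5/8 = (9/16)·(4/5) - (5/8) = -7/40 kN·m
Load 2 — triangular load w₀=14 kN/m (0→w₀ over full span):
  M_2 = 3w₀Lx/20 - w₀L²/30 - w₀x³/(6L) = 3·14·4·(4/5)/20 - 14·4²/30 - 14·(4/5)³/(6·4) = -392/375 kN·m
Load 3 — point force P=13 kN at a=12/5 m (b=L-a=8/5):
  M_3 = Pb²(3a+b)x/L³ - Pab²/L²  [x≤a] = 13·(8/5)²·(3·(12/5)+(8/5))·(4/5)/4³ - 13·(12/5)·(8/5)²/4² = -832/625 kN·m
Load 4 — applied couple M₀=9 kN·m at a=8/5 m (b=L-a=12/5):
  M_4 = R_Ax - M_A  [x≤a] with R_A=81/25, M_A=27/25 = (81/25)·(4/5) - (27/25) = 189/125 kN·m
Superposition: M = Σ M_i = -15593/15000 kN·m ≈ -1.039533 kN·m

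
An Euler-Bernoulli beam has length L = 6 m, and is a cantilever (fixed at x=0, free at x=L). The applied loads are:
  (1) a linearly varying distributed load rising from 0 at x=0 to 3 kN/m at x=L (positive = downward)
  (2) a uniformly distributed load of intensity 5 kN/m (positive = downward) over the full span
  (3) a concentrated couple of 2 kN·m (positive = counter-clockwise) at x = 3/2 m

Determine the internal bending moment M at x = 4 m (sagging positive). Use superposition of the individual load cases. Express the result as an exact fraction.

Load 1 — triangular load w₀=3 kN/m (0→w₀ over full span):
  M_1 = w₀Lx/2 - w₀L²/3 - w₀x³/(6L) = 3·6·4/2 - 3·6²/3 - 3·4³/(6·6) = -16/3 kN·m
Load 2 — uniform load w=5 kN/m over full span:
  M_2 = -w(L-x)²/2 = -5·(6-4)²/2 = -10 kN·m
Load 3 — applied couple M₀=2 kN·m at a=3/2 m (b=L-a=9/2):
  M_3 = 0  [x>a] = 0 kN·m
Superposition: M = Σ M_i = -46/3 kN·m ≈ -15.333333 kN·m

M(4) = -46/3 kN·m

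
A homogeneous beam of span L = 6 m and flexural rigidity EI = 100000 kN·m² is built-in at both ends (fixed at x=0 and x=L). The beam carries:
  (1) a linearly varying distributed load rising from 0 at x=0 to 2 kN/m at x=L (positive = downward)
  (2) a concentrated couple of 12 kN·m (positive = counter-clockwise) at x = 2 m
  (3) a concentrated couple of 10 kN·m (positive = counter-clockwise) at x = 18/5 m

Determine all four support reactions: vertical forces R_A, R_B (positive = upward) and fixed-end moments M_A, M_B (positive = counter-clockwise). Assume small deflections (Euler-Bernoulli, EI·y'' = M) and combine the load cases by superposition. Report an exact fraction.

R_A = 103/15 kN, M_A = 28/5 kN·m, R_B = -13/15 kN, M_B = 8/5 kN·m

Load 1 — triangular load w₀=2 kN/m (0→w₀ over full span):
  R_A = 3w₀L/20 = 3·2·6/20 = 9/5 kN
  M_A = w₀L²/30 = 2·6²/30 = 12/5 kN·m
  R_B = 7w₀L/20 = 7·2·6/20 = 21/5 kN
  M_B = -w₀L²/20 = -2·6²/20 = -18/5 kN·m
Load 2 — applied couple M₀=12 kN·m at a=2 m (b=L-a=4):
  R_A = 6M₀ab/L³ = 6·12·2·4/6³ = 8/3 kN
  M_A = M₀b(2a-b)/L² = 12·4·(2·2-4)/6² = 0 kN·m
  R_B = -6M₀ab/L³ = -6·12·2·4/6³ = -8/3 kN
  M_B = M₀a(2b-a)/L² = 12·2·(2·4-2)/6² = 4 kN·m
Load 3 — applied couple M₀=10 kN·m at a=18/5 m (b=L-a=12/5):
  R_A = 6M₀ab/L³ = 6·10·(18/5)·(12/5)/6³ = 12/5 kN
  M_A = M₀b(2a-b)/L² = 10·(12/5)·(2·(18/5)-(12/5))/6² = 16/5 kN·m
  R_B = -6M₀ab/L³ = -6·10·(18/5)·(12/5)/6³ = -12/5 kN
  M_B = M₀a(2b-a)/L² = 10·(18/5)·(2·(12/5)-(18/5))/6² = 6/5 kN·m
Superposition: R_A = 103/15 kN, M_A = 28/5 kN·m, R_B = -13/15 kN, M_B = 8/5 kN·m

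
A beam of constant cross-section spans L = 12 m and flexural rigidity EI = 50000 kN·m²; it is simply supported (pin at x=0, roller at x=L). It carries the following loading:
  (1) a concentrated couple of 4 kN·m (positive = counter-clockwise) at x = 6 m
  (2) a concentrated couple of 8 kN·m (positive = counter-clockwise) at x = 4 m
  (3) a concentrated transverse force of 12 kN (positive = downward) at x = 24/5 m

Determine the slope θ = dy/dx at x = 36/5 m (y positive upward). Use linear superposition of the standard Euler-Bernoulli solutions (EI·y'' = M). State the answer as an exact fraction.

θ(36/5) = 7561/9375000 rad

Load 1 — applied couple M₀=4 kN·m at a=6 m (b=L-a=6):
  θ_1 = (M₀x²/(2L)-M₀(x-a)+C₁)/EI  [x>a] with C₁=M₀(3b²-L²)/(6L)=-2 = (4·(36/5)²/(2·12)-4·((36/5)-6)+(-2))/50000 = 23/625000 rad
Load 2 — applied couple M₀=8 kN·m at a=4 m (b=L-a=8):
  θ_2 = (M₀x²/(2L)-M₀(x-a)+C₁)/EI  [x>a] with C₁=M₀(3b²-L²)/(6L)=16/3 = (8·(36/5)²/(2·12)-8·((36/5)-4)+(16/3))/50000 = -14/234375 rad
Load 3 — point force P=12 kN at a=24/5 m (b=L-a=36/5):
  θ_3 = -Pa(2L²-6Lx+3x²+a²)/(6LEI)  [x>a] = -12·(24/5)·(2·12²-6·12·(36/5)+3·(36/5)²+(24/5)²)/(6·12·50000) = 324/390625 rad
Superposition: θ = Σ θ_i = 7561/9375000 rad ≈ 0.000807 rad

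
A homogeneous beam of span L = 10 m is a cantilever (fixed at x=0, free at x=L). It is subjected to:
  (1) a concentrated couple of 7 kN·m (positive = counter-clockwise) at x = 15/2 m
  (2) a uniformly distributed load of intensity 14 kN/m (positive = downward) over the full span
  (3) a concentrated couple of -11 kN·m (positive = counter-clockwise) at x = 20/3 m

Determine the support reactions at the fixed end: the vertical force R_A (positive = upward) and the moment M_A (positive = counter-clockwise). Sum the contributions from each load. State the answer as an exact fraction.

Load 1 — applied couple M₀=7 kN·m at a=15/2 m (b=L-a=5/2):
  R_A = 0 kN
  M_A = -M₀ = -7 kN·m
Load 2 — uniform load w=14 kN/m over full span:
  R_A = wL = 14·10 = 140 kN
  M_A = wL²/2 = 14·10²/2 = 700 kN·m
Load 3 — applied couple M₀=-11 kN·m at a=20/3 m (b=L-a=10/3):
  R_A = 0 kN
  M_A = -M₀ = -(-11) = 11 kN·m
Superposition: R_A = 140 kN, M_A = 704 kN·m

R_A = 140 kN, M_A = 704 kN·m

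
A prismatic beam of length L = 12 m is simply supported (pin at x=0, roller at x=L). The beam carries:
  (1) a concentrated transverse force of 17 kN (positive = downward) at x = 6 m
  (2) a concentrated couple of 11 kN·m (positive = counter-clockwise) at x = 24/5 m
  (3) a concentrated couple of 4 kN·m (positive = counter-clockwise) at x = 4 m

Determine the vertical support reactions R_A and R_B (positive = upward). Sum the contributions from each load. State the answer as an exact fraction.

Load 1 — point force P=17 kN at a=6 m (b=L-a=6):
  R_A = Pb/L = 17·6/12 = 17/2 kN
  R_B = Pa/L = 17·6/12 = 17/2 kN
Load 2 — applied couple M₀=11 kN·m at a=24/5 m (b=L-a=36/5):
  R_A = M₀/L = 11/12 kN
  R_B = -M₀/L = -11/12 kN
Load 3 — applied couple M₀=4 kN·m at a=4 m (b=L-a=8):
  R_A = M₀/L = 4/12 = 1/3 kN
  R_B = -M₀/L = -4/12 = -1/3 kN
Superposition: R_A = 39/4 kN, R_B = 29/4 kN

R_A = 39/4 kN, R_B = 29/4 kN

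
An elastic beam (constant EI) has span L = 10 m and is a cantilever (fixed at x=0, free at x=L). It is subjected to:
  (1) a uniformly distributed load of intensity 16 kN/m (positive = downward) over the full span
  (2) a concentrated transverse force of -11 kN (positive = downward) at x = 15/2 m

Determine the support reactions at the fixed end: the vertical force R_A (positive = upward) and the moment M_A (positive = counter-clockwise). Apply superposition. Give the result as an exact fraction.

Load 1 — uniform load w=16 kN/m over full span:
  R_A = wL = 16·10 = 160 kN
  M_A = wL²/2 = 16·10²/2 = 800 kN·m
Load 2 — point force P=-11 kN at a=15/2 m (b=L-a=5/2):
  R_A = P = (-11) = -11 kN
  M_A = Pa = (-11)·(15/2) = -165/2 kN·m
Superposition: R_A = 149 kN, M_A = 1435/2 kN·m

R_A = 149 kN, M_A = 1435/2 kN·m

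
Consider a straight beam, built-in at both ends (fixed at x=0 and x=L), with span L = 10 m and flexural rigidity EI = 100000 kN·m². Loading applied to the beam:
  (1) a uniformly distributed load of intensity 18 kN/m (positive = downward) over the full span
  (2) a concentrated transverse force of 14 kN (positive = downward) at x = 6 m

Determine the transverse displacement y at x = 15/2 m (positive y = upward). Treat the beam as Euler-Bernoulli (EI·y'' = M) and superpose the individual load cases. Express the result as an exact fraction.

Load 1 — uniform load w=18 kN/m over full span:
  y_1 = -wx²(L-x)²/(24EI) = -18·(15/2)²·(10-(15/2))²/(24·100000) = -27/10240 m
Load 2 — point force P=14 kN at a=6 m (b=L-a=4):
  y_2 = -Pa²(L-x)²(3bL-(3b+a)(L-x))/(6L³EI)  [x>a] = -14·6²·(10-(15/2))²·(3·4·10-(3·4+6)·(10-(15/2)))/(6·10³·100000) = -63/160000 m
Superposition: y = Σ y_i = -3879/1280000 m ≈ -0.003030 m

y(15/2) = -3879/1280000 m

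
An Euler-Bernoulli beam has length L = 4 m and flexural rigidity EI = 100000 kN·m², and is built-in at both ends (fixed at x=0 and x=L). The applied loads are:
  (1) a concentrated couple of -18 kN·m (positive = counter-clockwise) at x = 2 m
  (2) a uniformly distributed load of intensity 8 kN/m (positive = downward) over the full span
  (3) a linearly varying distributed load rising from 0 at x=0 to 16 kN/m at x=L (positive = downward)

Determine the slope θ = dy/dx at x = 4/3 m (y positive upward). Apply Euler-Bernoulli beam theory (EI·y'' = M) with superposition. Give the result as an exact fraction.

θ(4/3) = -248/3796875 rad

Load 1 — applied couple M₀=-18 kN·m at a=2 m (b=L-a=2):
  θ_1 = (R_Ax²/2 - M_Ax)/EI  [x≤a] with R_A=-27/4, M_A=-9/2 = ((-27/4)·(4/3)²/2 - (-9/2)·(4/3))/100000 = 0 rad
Load 2 — uniform load w=8 kN/m over full span:
  θ_2 = -wx(L-x)(L-2x)/(12EI) = -8·(4/3)·(4-(4/3))·(4-2·(4/3))/(12·100000) = -8/253125 rad
Load 3 — triangular load w₀=16 kN/m (0→w₀ over full span):
  θ_3 = -w₀(2x(L-x)(L-2x)(x+2L)+x²(L-x)²)/(120LEI) = -16·(2·(4/3)·(4-(4/3))·(4-2·(4/3))·((4/3)+2·4)+(4/3)²·(4-(4/3))²)/(120·4·100000) = -128/3796875 rad
Superposition: θ = Σ θ_i = -248/3796875 rad ≈ -0.000065 rad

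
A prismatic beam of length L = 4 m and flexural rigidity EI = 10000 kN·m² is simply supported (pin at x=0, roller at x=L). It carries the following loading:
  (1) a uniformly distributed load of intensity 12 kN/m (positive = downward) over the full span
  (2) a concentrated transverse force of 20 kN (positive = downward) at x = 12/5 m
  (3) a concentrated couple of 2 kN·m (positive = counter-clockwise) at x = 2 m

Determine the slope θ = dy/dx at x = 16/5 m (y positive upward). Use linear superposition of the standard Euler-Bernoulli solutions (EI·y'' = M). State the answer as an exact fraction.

θ(16/5) = 15679/3750000 rad

Load 1 — uniform load w=12 kN/m over full span:
  θ_1 = -w(L³-6Lx²+4x³)/(24EI) = -12·(4³-6·4·(16/5)²+4·(16/5)³)/(24·10000) = 198/78125 rad
Load 2 — point force P=20 kN at a=12/5 m (b=L-a=8/5):
  θ_2 = -Pa(2L²-6Lx+3x²+a²)/(6LEI)  [x>a] = -20·(12/5)·(2·4²-6·4·(16/5)+3·(16/5)²+(12/5)²)/(6·4·10000) = 26/15625 rad
Load 3 — applied couple M₀=2 kN·m at a=2 m (b=L-a=2):
  θ_3 = (M₀x²/(2L)-M₀(x-a)+C₁)/EI  [x>a] with C₁=M₀(3b²-L²)/(6L)=-1/3 = (2·(16/5)²/(2·4)-2·((16/5)-2)+(-1/3))/10000 = -13/750000 rad
Superposition: θ = Σ θ_i = 15679/3750000 rad ≈ 0.004181 rad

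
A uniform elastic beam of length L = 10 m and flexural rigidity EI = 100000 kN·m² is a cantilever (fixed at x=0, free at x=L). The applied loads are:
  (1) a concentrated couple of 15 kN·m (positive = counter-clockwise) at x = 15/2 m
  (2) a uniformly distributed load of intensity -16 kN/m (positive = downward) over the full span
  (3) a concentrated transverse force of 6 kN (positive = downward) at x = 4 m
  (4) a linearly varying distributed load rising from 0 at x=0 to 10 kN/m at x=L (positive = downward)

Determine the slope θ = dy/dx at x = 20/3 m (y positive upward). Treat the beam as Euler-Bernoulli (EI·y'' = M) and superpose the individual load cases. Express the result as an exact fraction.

θ(20/3) = 86659/6075000 rad

Load 1 — applied couple M₀=15 kN·m at a=15/2 m (b=L-a=5/2):
  θ_1 = M₀x/EI  [x≤a] = 15·(20/3)/100000 = 1/1000 rad
Load 2 — uniform load w=-16 kN/m over full span:
  θ_2 = -wx(x²-3Lx+3L²)/(6EI) = -(-16)·(20/3)·((20/3)²-3·10·(20/3)+3·10²)/(6·100000) = 52/2025 rad
Load 3 — point force P=6 kN at a=4 m (b=L-a=6):
  θ_3 = -Pa²/(2EI)  [x>a] = -6·4²/(2·100000) = -3/6250 rad
Load 4 — triangular load w₀=10 kN/m (0→w₀ over full span):
  θ_4 = (w₀Lx²/4-w₀L²x/3-w₀x⁴/(24L))/EI = (10·10·(20/3)²/4-10·10²·(20/3)/3-10·(20/3)⁴/(24·10))/100000 = -29/2430 rad
Superposition: θ = Σ θ_i = 86659/6075000 rad ≈ 0.014265 rad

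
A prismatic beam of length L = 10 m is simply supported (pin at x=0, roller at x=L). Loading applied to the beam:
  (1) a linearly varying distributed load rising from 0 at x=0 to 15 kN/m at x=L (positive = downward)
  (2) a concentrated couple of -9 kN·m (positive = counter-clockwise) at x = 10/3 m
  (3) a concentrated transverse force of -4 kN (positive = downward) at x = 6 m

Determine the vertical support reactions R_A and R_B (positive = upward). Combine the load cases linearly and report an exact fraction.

R_A = 45/2 kN, R_B = 97/2 kN

Load 1 — triangular load w₀=15 kN/m (0→w₀ over full span):
  R_A = w₀L/6 = 15·10/6 = 25 kN
  R_B = w₀L/3 = 15·10/3 = 50 kN
Load 2 — applied couple M₀=-9 kN·m at a=10/3 m (b=L-a=20/3):
  R_A = M₀/L = (-9)/10 = -9/10 kN
  R_B = -M₀/L = -(-9)/10 = 9/10 kN
Load 3 — point force P=-4 kN at a=6 m (b=L-a=4):
  R_A = Pb/L = (-4)·4/10 = -8/5 kN
  R_B = Pa/L = (-4)·6/10 = -12/5 kN
Superposition: R_A = 45/2 kN, R_B = 97/2 kN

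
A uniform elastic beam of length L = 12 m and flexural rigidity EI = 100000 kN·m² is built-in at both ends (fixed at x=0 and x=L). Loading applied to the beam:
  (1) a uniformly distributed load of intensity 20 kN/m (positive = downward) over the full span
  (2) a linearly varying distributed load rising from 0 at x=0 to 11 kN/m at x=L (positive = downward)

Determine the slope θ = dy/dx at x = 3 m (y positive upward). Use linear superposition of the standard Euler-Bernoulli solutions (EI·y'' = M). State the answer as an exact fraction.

θ(3) = -54783/16000000 rad

Load 1 — uniform load w=20 kN/m over full span:
  θ_1 = -wx(L-x)(L-2x)/(12EI) = -20·3·(12-3)·(12-2·3)/(12·100000) = -27/10000 rad
Load 2 — triangular load w₀=11 kN/m (0→w₀ over full span):
  θ_2 = -w₀(2x(L-x)(L-2x)(x+2L)+x²(L-x)²)/(120LEI) = -11·(2·3·(12-3)·(12-2·3)·(3+2·12)+3²·(12-3)²)/(120·12·100000) = -11583/16000000 rad
Superposition: θ = Σ θ_i = -54783/16000000 rad ≈ -0.003424 rad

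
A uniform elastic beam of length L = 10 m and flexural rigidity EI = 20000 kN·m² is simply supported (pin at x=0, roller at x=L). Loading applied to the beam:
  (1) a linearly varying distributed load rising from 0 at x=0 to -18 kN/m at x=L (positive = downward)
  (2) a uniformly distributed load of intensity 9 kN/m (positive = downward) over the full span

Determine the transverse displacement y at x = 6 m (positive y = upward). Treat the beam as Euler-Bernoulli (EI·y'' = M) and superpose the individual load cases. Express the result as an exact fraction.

y(6) = 129/125000 m

Load 1 — triangular load w₀=-18 kN/m (0→w₀ over full span):
  y_1 = -w₀x(7L⁴-10L²x²+3x⁴)/(360LEI) = -(-18)·6·(7·10⁴-10·10²·6²+3·6⁴)/(360·10·20000) = 888/15625 m
Load 2 — uniform load w=9 kN/m over full span:
  y_2 = -wx(L³-2Lx²+x³)/(24EI) = -9·6·(10³-2·10·6²+6³)/(24·20000) = -279/5000 m
Superposition: y = Σ y_i = 129/125000 m ≈ 0.001032 m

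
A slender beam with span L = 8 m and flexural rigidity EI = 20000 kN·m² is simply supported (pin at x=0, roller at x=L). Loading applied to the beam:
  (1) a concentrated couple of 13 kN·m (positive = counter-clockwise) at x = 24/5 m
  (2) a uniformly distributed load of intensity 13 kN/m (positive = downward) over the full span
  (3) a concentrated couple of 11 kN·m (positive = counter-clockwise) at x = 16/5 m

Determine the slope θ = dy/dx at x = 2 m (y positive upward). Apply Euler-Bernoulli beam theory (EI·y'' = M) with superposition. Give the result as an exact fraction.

Load 1 — applied couple M₀=13 kN·m at a=24/5 m (b=L-a=16/5):
  θ_1 = (M₀x²/(2L)+C₁)/EI  [x≤a] with C₁=M₀(3b²-L²)/(6L)=-676/75 = (13·2²/(2·8)+(-676/75))/20000 = -1729/6000000 rad
Load 2 — uniform load w=13 kN/m over full span:
  θ_2 = -w(L³-6Lx²+4x³)/(24EI) = -13·(8³-6·8·2²+4·2³)/(24·20000) = -143/15000 rad
Load 3 — applied couple M₀=11 kN·m at a=16/5 m (b=L-a=24/5):
  θ_3 = (M₀x²/(2L)+C₁)/EI  [x≤a] with C₁=M₀(3b²-L²)/(6L)=88/75 = (11·2²/(2·8)+(88/75))/20000 = 1177/6000000 rad
Superposition: θ = Σ θ_i = -7219/750000 rad ≈ -0.009625 rad

θ(2) = -7219/750000 rad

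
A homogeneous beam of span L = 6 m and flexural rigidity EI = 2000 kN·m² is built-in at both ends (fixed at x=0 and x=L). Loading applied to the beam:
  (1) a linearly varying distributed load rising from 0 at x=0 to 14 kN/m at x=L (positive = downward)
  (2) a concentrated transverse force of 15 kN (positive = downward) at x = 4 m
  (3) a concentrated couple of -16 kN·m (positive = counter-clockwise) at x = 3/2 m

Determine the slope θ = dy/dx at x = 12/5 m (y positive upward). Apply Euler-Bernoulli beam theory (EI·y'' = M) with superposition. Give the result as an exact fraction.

Load 1 — triangular load w₀=14 kN/m (0→w₀ over full span):
  θ_1 = -w₀(2x(L-x)(L-2x)(x+2L)+x²(L-x)²)/(120LEI) = -14·(2·(12/5)·(6-(12/5))·(6-2·(12/5))·((12/5)+2·6)+(12/5)²·(6-(12/5))²)/(120·6·2000) = -567/156250 rad
Load 2 — point force P=15 kN at a=4 m (b=L-a=2):
  θ_2 = -Pb²x(2aL-(3a+b)x)/(2L³EI)  [x≤a] = -15·2²·(12/5)·(2·4·6-(3·4+2)·(12/5))/(2·6³·2000) = -3/1250 rad
Load 3 — applied couple M₀=-16 kN·m at a=3/2 m (b=L-a=9/2):
  θ_3 = (R_Ax²/2 - M_Ax - M₀(x-a))/EI  [x>a] with R_A=-3, M_A=3 = ((-3)·(12/5)²/2 - 3·(12/5) - (-16)·((12/5)-(3/2)))/2000 = -9/12500 rad
Superposition: θ = Σ θ_i = -2109/312500 rad ≈ -0.006749 rad

θ(12/5) = -2109/312500 rad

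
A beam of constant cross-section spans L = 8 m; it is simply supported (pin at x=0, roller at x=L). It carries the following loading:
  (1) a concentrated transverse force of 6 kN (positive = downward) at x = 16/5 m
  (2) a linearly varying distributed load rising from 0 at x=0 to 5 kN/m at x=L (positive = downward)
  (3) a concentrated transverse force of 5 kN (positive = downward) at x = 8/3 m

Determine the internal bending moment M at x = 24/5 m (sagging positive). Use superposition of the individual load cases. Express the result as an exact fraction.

M(24/5) = 2512/75 kN·m

Load 1 — point force P=6 kN at a=16/5 m (b=L-a=24/5):
  M_1 = Pa(L-x)/L  [x>a] = 6·(16/5)·(8-(24/5))/8 = 192/25 kN·m
Load 2 — triangular load w₀=5 kN/m (0→w₀ over full span):
  M_2 = w₀Lx/6 - w₀x³/(6L) = 5·8·(24/5)/6 - 5·(24/5)³/(6·8) = 512/25 kN·m
Load 3 — point force P=5 kN at a=8/3 m (b=L-a=16/3):
  M_3 = Pa(L-x)/L  [x>a] = 5·(8/3)·(8-(24/5))/8 = 16/3 kN·m
Superposition: M = Σ M_i = 2512/75 kN·m ≈ 33.493333 kN·m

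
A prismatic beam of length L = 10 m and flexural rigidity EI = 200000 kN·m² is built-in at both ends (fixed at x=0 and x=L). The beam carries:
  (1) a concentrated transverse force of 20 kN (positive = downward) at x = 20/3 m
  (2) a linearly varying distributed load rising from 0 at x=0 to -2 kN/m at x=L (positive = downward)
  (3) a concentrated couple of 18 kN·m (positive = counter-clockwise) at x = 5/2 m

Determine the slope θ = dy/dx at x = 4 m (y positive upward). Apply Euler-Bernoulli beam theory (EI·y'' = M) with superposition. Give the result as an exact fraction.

θ(4) = -37/720000 rad

Load 1 — point force P=20 kN at a=20/3 m (b=L-a=10/3):
  θ_1 = -Pb²x(2aL-(3a+b)x)/(2L³EI)  [x≤a] = -20·(10/3)²·4·(2·(20/3)·10-(3·(20/3)+(10/3))·4)/(2·10³·200000) = -1/11250 rad
Load 2 — triangular load w₀=-2 kN/m (0→w₀ over full span):
  θ_2 = -w₀(2x(L-x)(L-2x)(x+2L)+x²(L-x)²)/(120LEI) = -(-2)·(2·4·(10-4)·(10-2·4)·(4+2·10)+4²·(10-4)²)/(120·10·200000) = 3/125000 rad
Load 3 — applied couple M₀=18 kN·m at a=5/2 m (b=L-a=15/2):
  θ_3 = (R_Ax²/2 - M_Ax - M₀(x-a))/EI  [x>a] with R_A=81/40, M_A=-27/8 = ((81/40)·4²/2 - (-27/8)·4 - 18·(4-(5/2)))/200000 = 27/2000000 rad
Superposition: θ = Σ θ_i = -37/720000 rad ≈ -0.000051 rad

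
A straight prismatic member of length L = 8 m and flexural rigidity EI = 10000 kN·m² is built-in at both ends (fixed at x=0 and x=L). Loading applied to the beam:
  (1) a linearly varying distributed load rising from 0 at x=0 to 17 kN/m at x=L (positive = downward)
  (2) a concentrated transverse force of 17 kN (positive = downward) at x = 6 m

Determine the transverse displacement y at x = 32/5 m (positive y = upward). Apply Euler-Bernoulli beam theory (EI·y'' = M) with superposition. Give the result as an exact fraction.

y(32/5) = -659549/117187500 m

Load 1 — triangular load w₀=17 kN/m (0→w₀ over full span):
  y_1 = -w₀x²(L-x)²(x+2L)/(120LEI) = -17·(32/5)²·(8-(32/5))²·((32/5)+2·8)/(120·8·10000) = -121856/29296875 m
Load 2 — point force P=17 kN at a=6 m (b=L-a=2):
  y_2 = -Pa²(L-x)²(3bL-(3b+a)(L-x))/(6L³EI)  [x>a] = -17·6²·(8-(32/5))²·(3·2·8-(3·2+6)·(8-(32/5)))/(6·8³·10000) = -459/312500 m
Superposition: y = Σ y_i = -659549/117187500 m ≈ -0.005628 m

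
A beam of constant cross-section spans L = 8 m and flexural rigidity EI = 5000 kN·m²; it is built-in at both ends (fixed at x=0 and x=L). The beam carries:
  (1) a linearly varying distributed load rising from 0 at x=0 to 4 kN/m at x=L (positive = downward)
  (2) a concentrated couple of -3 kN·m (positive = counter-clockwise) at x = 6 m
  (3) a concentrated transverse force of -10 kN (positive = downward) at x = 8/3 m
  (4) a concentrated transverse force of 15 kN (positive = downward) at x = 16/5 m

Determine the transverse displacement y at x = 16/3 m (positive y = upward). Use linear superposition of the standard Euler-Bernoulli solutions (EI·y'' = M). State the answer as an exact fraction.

Load 1 — triangular load w₀=4 kN/m (0→w₀ over full span):
  y_1 = -w₀x²(L-x)²(x+2L)/(120LEI) = -4·(16/3)²·(8-(16/3))²·((16/3)+2·8)/(120·8·5000) = -8192/2278125 m
Load 2 — applied couple M₀=-3 kN·m at a=6 m (b=L-a=2):
  y_2 = (R_Ax³/6 - M_Ax²/2)/EI  [x≤a] with R_A=-27/64, M_A=-15/16 = ((-27/64)·(16/3)³/6 - (-15/16)·(16/3)²/2)/5000 = 1/1875 m
Load 3 — point force P=-10 kN at a=8/3 m (b=L-a=16/3):
  y_3 = -Pa²(L-x)²(3bL-(3b+a)(L-x))/(6L³EI)  [x>a] = -(-10)·(8/3)²·(8-(16/3))²·(3·(16/3)·8-(3·(16/3)+(8/3))·(8-(16/3)))/(6·8³·5000) = 704/273375 m
Load 4 — point force P=15 kN at a=16/5 m (b=L-a=24/5):
  y_4 = -Pa²(L-x)²(3bL-(3b+a)(L-x))/(6L³EI)  [x>a] = -15·(16/5)²·(8-(16/3))²·(3·(24/5)·8-(3·(24/5)+(16/5))·(8-(16/3)))/(6·8³·5000) = -2048/421875 m
Superposition: y = Σ y_i = -182543/34171875 m ≈ -0.005342 m

y(16/3) = -182543/34171875 m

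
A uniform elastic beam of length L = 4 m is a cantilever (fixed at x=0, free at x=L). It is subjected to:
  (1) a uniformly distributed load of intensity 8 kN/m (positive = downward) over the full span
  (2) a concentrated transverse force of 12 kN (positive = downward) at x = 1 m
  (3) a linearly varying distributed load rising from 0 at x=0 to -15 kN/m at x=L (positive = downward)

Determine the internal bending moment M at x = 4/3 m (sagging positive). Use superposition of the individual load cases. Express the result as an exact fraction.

M(4/3) = 352/27 kN·m

Load 1 — uniform load w=8 kN/m over full span:
  M_1 = -w(L-x)²/2 = -8·(4-(4/3))²/2 = -256/9 kN·m
Load 2 — point force P=12 kN at a=1 m (b=L-a=3):
  M_2 = 0  [x>a] = 0 kN·m
Load 3 — triangular load w₀=-15 kN/m (0→w₀ over full span):
  M_3 = w₀Lx/2 - w₀L²/3 - w₀x³/(6L) = (-15)·4·(4/3)/2 - (-15)·4²/3 - (-15)·(4/3)³/(6·4) = 1120/27 kN·m
Superposition: M = Σ M_i = 352/27 kN·m ≈ 13.037037 kN·m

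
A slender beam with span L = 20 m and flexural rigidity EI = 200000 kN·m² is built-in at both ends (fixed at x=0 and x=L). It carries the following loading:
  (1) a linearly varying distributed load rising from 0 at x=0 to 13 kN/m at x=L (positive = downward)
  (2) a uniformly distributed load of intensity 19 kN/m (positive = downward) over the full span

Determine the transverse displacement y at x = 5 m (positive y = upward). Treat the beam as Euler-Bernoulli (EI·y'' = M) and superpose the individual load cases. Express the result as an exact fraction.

Load 1 — triangular load w₀=13 kN/m (0→w₀ over full span):
  y_1 = -w₀x²(L-x)²(x+2L)/(120LEI) = -13·5²·(20-5)²·(5+2·20)/(120·20·200000) = -351/51200 m
Load 2 — uniform load w=19 kN/m over full span:
  y_2 = -wx²(L-x)²/(24EI) = -19·5²·(20-5)²/(24·200000) = -57/2560 m
Superposition: y = Σ y_i = -1491/51200 m ≈ -0.029121 m

y(5) = -1491/51200 m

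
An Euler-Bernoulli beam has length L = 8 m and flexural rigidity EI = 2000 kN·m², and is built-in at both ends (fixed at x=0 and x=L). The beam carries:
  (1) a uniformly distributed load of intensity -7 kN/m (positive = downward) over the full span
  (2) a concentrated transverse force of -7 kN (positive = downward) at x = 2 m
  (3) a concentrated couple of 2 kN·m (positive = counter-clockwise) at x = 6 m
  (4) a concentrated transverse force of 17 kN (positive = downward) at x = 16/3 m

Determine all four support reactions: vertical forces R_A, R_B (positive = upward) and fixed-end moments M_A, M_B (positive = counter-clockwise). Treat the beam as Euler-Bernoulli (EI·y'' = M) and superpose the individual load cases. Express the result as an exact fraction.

Load 1 — uniform load w=-7 kN/m over full span:
  R_A = wL/2 = (-7)·8/2 = -28 kN
  M_A = wL²/12 = (-7)·8²/12 = -112/3 kN·m
  R_B = wL/2 = (-7)·8/2 = -28 kN
  M_B = -wL²/12 = -(-7)·8²/12 = 112/3 kN·m
Load 2 — point force P=-7 kN at a=2 m (b=L-a=6):
  R_A = Pb²(3a+b)/L³ = (-7)·6²·(3·2+6)/8³ = -189/32 kN
  M_A = Pab²/L² = (-7)·2·6²/8² = -63/8 kN·m
  R_B = Pa²(a+3b)/L³ = (-7)·2²·(2+3·6)/8³ = -35/32 kN
  M_B = -Pa²b/L² = -(-7)·2²·6/8² = 21/8 kN·m
Load 3 — applied couple M₀=2 kN·m at a=6 m (b=L-a=2):
  R_A = 6M₀ab/L³ = 6·2·6·2/8³ = 9/32 kN
  M_A = M₀b(2a-b)/L² = 2·2·(2·6-2)/8² = 5/8 kN·m
  R_B = -6M₀ab/L³ = -6·2·6·2/8³ = -9/32 kN
  M_B = M₀a(2b-a)/L² = 2·6·(2·2-6)/8² = -3/8 kN·m
Load 4 — point force P=17 kN at a=16/3 m (b=L-a=8/3):
  R_A = Pb²(3a+b)/L³ = 17·(8/3)²·(3·(16/3)+(8/3))/8³ = 119/27 kN
  M_A = Pab²/L² = 17·(16/3)·(8/3)²/8² = 272/27 kN·m
  R_B = Pa²(a+3b)/L³ = 17·(16/3)²·((16/3)+3·(8/3))/8³ = 340/27 kN
  M_B = -Pa²b/L² = -17·(16/3)²·(8/3)/8² = -544/27 kN·m
Superposition: R_A = -6311/216 kN, M_A = -3727/108 kN·m, R_B = -3625/216 kN, M_B = 2099/108 kN·m

R_A = -6311/216 kN, M_A = -3727/108 kN·m, R_B = -3625/216 kN, M_B = 2099/108 kN·m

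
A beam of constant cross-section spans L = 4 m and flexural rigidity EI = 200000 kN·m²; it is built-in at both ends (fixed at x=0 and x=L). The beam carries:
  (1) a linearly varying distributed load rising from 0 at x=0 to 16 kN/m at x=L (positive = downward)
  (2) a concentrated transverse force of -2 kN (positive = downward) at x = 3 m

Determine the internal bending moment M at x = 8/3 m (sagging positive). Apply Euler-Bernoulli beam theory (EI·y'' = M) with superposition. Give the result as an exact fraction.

Load 1 — triangular load w₀=16 kN/m (0→w₀ over full span):
  M_1 = 3w₀Lx/20 - w₀L²/30 - w₀x³/(6L) = 3·16·4·(8/3)/20 - 16·4²/30 - 16·(8/3)³/(6·4) = 1792/405 kN·m
Load 2 — point force P=-2 kN at a=3 m (b=L-a=1):
  M_2 = Pb²(3a+b)x/L³ - Pab²/L²  [x≤a] = (-2)·1²·(3·3+1)·(8/3)/4³ - (-2)·3·1²/4² = -11/24 kN·m
Superposition: M = Σ M_i = 12851/3240 kN·m ≈ 3.966358 kN·m

M(8/3) = 12851/3240 kN·m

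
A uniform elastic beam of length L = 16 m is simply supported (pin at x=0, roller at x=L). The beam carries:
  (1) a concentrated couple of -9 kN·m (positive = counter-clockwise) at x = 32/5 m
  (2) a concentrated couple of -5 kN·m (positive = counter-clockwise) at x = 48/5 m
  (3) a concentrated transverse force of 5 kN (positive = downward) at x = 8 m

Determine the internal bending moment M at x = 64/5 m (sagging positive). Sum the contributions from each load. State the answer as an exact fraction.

Load 1 — applied couple M₀=-9 kN·m at a=32/5 m (b=L-a=48/5):
  M_1 = M₀x/L - M₀  [x>a] = (-9)·(64/5)/16 - (-9) = 9/5 kN·m
Load 2 — applied couple M₀=-5 kN·m at a=48/5 m (b=L-a=32/5):
  M_2 = M₀x/L - M₀  [x>a] = (-5)·(64/5)/16 - (-5) = 1 kN·m
Load 3 — point force P=5 kN at a=8 m (b=L-a=8):
  M_3 = Pa(L-x)/L  [x>a] = 5·8·(16-(64/5))/16 = 8 kN·m
Superposition: M = Σ M_i = 54/5 kN·m ≈ 10.800000 kN·m

M(64/5) = 54/5 kN·m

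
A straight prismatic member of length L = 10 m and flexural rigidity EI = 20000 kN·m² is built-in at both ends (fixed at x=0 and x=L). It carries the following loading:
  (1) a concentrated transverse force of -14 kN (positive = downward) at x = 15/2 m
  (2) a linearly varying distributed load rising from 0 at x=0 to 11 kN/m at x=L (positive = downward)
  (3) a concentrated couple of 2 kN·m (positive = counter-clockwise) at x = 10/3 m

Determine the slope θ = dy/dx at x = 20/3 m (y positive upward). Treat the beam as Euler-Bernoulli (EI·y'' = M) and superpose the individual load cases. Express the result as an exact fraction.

Load 1 — point force P=-14 kN at a=15/2 m (b=L-a=5/2):
  θ_1 = -Pb²x(2aL-(3a+b)x)/(2L³EI)  [x≤a] = -(-14)·(5/2)²·(20/3)·(2·(15/2)·10-(3·(15/2)+(5/2))·(20/3))/(2·10³·20000) = -7/28800 rad
Load 2 — triangular load w₀=11 kN/m (0→w₀ over full span):
  θ_2 = -w₀(2x(L-x)(L-2x)(x+2L)+x²(L-x)²)/(120LEI) = -11·(2·(20/3)·(10-(20/3))·(10-2·(20/3))·((20/3)+2·10)+(20/3)²·(10-(20/3))²)/(120·10·20000) = 77/48600 rad
Load 3 — applied couple M₀=2 kN·m at a=10/3 m (b=L-a=20/3):
  θ_3 = (R_Ax²/2 - M_Ax - M₀(x-a))/EI  [x>a] with R_A=4/15, M_A=0 = ((4/15)·(20/3)²/2 - 0·(20/3) - 2·((20/3)-(10/3)))/20000 = -1/27000 rad
Superposition: θ = Σ θ_i = 5071/3888000 rad ≈ 0.001304 rad

θ(20/3) = 5071/3888000 rad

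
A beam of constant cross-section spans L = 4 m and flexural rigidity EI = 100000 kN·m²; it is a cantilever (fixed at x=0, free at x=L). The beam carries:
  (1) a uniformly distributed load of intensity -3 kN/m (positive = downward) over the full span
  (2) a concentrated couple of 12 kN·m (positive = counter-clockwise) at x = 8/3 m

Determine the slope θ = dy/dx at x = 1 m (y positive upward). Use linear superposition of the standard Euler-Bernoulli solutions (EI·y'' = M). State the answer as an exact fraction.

θ(1) = 61/200000 rad

Load 1 — uniform load w=-3 kN/m over full span:
  θ_1 = -wx(x²-3Lx+3L²)/(6EI) = -(-3)·1·(1²-3·4·1+3·4²)/(6·100000) = 37/200000 rad
Load 2 — applied couple M₀=12 kN·m at a=8/3 m (b=L-a=4/3):
  θ_2 = M₀x/EI  [x≤a] = 12·1/100000 = 3/25000 rad
Superposition: θ = Σ θ_i = 61/200000 rad ≈ 0.000305 rad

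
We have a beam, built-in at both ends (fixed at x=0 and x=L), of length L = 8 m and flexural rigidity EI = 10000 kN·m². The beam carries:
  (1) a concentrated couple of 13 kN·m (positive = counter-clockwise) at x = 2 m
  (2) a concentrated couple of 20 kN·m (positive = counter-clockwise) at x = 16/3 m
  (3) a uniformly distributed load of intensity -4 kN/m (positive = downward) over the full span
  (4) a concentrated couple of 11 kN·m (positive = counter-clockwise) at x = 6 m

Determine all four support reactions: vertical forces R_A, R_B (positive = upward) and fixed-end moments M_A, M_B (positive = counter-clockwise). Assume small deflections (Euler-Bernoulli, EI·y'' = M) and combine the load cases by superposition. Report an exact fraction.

Load 1 — applied couple M₀=13 kN·m at a=2 m (b=L-a=6):
  R_A = 6M₀ab/L³ = 6·13·2·6/8³ = 117/64 kN
  M_A = M₀b(2a-b)/L² = 13·6·(2·2-6)/8² = -39/16 kN·m
  R_B = -6M₀ab/L³ = -6·13·2·6/8³ = -117/64 kN
  M_B = M₀a(2b-a)/L² = 13·2·(2·6-2)/8² = 65/16 kN·m
Load 2 — applied couple M₀=20 kN·m at a=16/3 m (b=L-a=8/3):
  R_A = 6M₀ab/L³ = 6·20·(16/3)·(8/3)/8³ = 10/3 kN
  M_A = M₀b(2a-b)/L² = 20·(8/3)·(2·(16/3)-(8/3))/8² = 20/3 kN·m
  R_B = -6M₀ab/L³ = -6·20·(16/3)·(8/3)/8³ = -10/3 kN
  M_B = M₀a(2b-a)/L² = 20·(16/3)·(2·(8/3)-(16/3))/8² = 0 kN·m
Load 3 — uniform load w=-4 kN/m over full span:
  R_A = wL/2 = (-4)·8/2 = -16 kN
  M_A = wL²/12 = (-4)·8²/12 = -64/3 kN·m
  R_B = wL/2 = (-4)·8/2 = -16 kN
  M_B = -wL²/12 = -(-4)·8²/12 = 64/3 kN·m
Load 4 — applied couple M₀=11 kN·m at a=6 m (b=L-a=2):
  R_A = 6M₀ab/L³ = 6·11·6·2/8³ = 99/64 kN
  M_A = M₀b(2a-b)/L² = 11·2·(2·6-2)/8² = 55/16 kN·m
  R_B = -6M₀ab/L³ = -6·11·6·2/8³ = -99/64 kN
  M_B = M₀a(2b-a)/L² = 11·6·(2·2-6)/8² = -33/16 kN·m
Superposition: R_A = -223/24 kN, M_A = -41/3 kN·m, R_B = -545/24 kN, M_B = 70/3 kN·m

R_A = -223/24 kN, M_A = -41/3 kN·m, R_B = -545/24 kN, M_B = 70/3 kN·m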